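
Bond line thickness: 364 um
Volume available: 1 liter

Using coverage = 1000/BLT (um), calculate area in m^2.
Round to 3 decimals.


1 L = 1e6 mm^3, thickness = 364 um = 0.364 mm
Area = 1e6 / 0.364 mm^2 = (1e6 / 0.364) / 1e6 m^2 = 1000 / 364 m^2
= 2.747 m^2

2.747


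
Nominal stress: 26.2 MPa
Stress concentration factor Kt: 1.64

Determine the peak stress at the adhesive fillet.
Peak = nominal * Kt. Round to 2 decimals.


Peak stress = 26.2 * 1.64
= 42.97 MPa

42.97


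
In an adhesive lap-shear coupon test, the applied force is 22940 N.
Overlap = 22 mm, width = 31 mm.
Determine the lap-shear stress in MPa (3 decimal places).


stress = F / (overlap * width)
= 22940 / (22 * 31)
= 33.636 MPa

33.636


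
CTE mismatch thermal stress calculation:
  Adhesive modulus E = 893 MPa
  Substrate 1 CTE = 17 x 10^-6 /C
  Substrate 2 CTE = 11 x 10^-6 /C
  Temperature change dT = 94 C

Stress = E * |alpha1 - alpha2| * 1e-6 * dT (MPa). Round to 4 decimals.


delta_alpha = |17 - 11| = 6 x 10^-6/C
Stress = 893 * 6e-6 * 94
= 0.5037 MPa

0.5037


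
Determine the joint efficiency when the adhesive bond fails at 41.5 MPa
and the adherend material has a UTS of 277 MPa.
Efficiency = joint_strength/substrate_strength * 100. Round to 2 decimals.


Joint efficiency = 41.5 / 277 * 100
= 14.98%

14.98


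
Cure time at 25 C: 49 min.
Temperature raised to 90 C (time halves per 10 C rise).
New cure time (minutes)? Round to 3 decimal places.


Acceleration factor = 2^(65/10) = 90.5097
New time = 49 / 90.5097 = 0.541 min

0.541


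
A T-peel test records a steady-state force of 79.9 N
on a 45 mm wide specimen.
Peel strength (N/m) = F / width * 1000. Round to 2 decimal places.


Peel strength = 79.9 / 45 * 1000
= 1775.56 N/m

1775.56


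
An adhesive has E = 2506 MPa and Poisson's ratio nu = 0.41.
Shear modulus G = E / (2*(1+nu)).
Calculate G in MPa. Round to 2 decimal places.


G = 2506 / (2*(1+0.41))
= 2506 / 2.82
= 888.65 MPa

888.65


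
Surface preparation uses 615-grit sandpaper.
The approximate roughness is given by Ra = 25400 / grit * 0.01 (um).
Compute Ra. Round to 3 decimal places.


Ra = 25400 / 615 * 0.01
= 254 / 615
= 0.413 um

0.413


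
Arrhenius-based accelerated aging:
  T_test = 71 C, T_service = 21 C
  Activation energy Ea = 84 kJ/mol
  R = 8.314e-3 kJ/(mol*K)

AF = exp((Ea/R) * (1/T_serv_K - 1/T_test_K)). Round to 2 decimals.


T_test_K = 344.15, T_serv_K = 294.15
AF = exp((84/8.314e-3) * (1/294.15 - 1/344.15))
= 146.97

146.97


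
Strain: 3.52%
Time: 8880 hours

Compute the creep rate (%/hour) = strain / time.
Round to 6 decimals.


Creep rate = 3.52 / 8880
= 0.000396 %/h

0.000396


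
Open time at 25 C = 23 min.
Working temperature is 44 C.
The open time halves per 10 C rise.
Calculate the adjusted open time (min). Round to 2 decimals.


factor = 2^((44 - 25) / 10) = 3.7321
ot = 23 / 3.7321 = 6.16 min

6.16


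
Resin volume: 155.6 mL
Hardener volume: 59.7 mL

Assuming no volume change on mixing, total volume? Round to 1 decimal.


V_total = 155.6 + 59.7 = 215.3 mL

215.3


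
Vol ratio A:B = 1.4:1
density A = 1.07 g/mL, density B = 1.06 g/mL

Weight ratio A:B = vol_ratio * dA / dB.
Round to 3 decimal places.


Weight ratio = 1.4 * 1.07 / 1.06
= 1.413

1.413


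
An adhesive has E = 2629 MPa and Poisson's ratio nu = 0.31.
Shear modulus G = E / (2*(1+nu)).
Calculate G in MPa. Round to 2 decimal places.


G = 2629 / (2*(1+0.31))
= 2629 / 2.62
= 1003.44 MPa

1003.44


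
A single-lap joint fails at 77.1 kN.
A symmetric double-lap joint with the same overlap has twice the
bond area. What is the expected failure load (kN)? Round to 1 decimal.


Double-lap load = 2 * 77.1 = 154.2 kN

154.2


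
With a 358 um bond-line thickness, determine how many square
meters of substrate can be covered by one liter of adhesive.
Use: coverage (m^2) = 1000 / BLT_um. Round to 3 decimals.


Coverage = 1000 / 358 = 2.793 m^2

2.793


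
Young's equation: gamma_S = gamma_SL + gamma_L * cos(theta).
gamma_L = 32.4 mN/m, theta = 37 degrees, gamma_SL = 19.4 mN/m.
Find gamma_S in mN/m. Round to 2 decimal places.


cos(37 deg) = 0.798636
gamma_S = 19.4 + 32.4 * 0.798636
= 45.28 mN/m

45.28


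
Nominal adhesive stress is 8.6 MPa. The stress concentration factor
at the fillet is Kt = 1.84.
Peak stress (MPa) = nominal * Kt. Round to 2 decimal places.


Peak = 8.6 * 1.84 = 15.82 MPa

15.82


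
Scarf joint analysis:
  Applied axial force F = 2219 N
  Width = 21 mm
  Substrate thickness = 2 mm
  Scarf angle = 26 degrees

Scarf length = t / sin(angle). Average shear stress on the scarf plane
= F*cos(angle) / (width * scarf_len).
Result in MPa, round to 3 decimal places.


Scarf length = 2 / sin(26 deg) = 4.5623 mm
cos(26 deg) = 0.898794
Shear = 2219 * 0.898794 / (21 * 4.5623)
= 20.817 MPa

20.817


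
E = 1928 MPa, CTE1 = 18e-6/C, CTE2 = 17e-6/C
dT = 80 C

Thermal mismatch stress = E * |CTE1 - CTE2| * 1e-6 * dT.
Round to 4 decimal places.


= 1928 * 1e-6 * 80
= 0.1542 MPa

0.1542


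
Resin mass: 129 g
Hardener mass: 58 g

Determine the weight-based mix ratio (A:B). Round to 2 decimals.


Ratio = 129 / 58 = 2.22

2.22


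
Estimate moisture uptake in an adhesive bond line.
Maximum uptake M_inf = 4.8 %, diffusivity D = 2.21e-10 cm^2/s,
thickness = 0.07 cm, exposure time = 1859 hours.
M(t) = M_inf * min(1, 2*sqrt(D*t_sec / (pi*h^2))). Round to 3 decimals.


Convert time: 1859 h = 6692400 s
ratio = min(1, 2*sqrt(2.21e-10*6692400/(pi*0.07^2)))
= 0.619932
M(t) = 4.8 * 0.619932 = 2.976%

2.976


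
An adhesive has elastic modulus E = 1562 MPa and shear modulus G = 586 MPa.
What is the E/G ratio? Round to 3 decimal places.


E/G = 1562 / 586 = 2.666

2.666


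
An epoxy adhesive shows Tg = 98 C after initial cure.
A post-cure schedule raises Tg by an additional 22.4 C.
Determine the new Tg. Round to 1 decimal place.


New Tg = 98 + 22.4
= 120.4 C

120.4


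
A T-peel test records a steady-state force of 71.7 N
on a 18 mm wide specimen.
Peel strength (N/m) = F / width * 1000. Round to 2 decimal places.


Peel strength = 71.7 / 18 * 1000
= 3983.33 N/m

3983.33


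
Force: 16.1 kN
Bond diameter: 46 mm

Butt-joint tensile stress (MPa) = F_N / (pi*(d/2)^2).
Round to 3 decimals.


F_N = 16.1 * 1000 = 16100.0 N
A = pi*(23.0)^2 = 1661.9025 mm^2
stress = 16100.0 / 1661.9025 = 9.688 MPa

9.688


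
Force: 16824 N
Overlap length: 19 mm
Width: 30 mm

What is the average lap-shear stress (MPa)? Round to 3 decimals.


Average shear stress = F / (overlap * width)
= 16824 / (19 * 30)
= 29.516 MPa

29.516


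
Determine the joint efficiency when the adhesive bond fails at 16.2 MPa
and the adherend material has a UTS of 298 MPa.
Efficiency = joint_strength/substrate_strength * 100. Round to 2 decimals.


Joint efficiency = 16.2 / 298 * 100
= 5.44%

5.44


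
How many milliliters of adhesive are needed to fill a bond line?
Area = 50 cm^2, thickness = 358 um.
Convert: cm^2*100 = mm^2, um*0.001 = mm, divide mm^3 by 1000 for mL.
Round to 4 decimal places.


= (50 * 100) * (358 * 0.001) / 1000
= 1.7900 mL

1.7900


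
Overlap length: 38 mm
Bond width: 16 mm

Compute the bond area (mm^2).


Bond area = 38 * 16 = 608 mm^2

608


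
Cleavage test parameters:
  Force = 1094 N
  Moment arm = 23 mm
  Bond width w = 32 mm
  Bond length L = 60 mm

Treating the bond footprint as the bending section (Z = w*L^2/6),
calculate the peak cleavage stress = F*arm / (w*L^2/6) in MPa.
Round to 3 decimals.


M = 1094 * 23 = 25162 N*mm
Z = 32 * 60^2 / 6 = 115200 / 6 mm^3
sigma = M / Z = 6 * 25162 / 115200 = 150972 / 115200
= 1.311 MPa

1.311


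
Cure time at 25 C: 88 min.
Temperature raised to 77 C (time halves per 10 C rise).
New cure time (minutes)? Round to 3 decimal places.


Acceleration factor = 2^(52/10) = 36.7583
New time = 88 / 36.7583 = 2.394 min

2.394


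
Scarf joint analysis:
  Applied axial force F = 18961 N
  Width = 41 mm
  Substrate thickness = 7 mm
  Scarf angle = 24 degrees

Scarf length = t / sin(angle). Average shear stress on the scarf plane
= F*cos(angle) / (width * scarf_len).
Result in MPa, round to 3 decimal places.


Scarf length = 7 / sin(24 deg) = 17.2102 mm
cos(24 deg) = 0.913545
Shear = 18961 * 0.913545 / (41 * 17.2102)
= 24.548 MPa

24.548


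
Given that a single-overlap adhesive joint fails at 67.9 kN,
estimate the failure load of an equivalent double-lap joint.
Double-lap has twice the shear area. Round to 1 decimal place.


Double-lap factor = 2
Expected load = 67.9 * 2 = 135.8 kN

135.8


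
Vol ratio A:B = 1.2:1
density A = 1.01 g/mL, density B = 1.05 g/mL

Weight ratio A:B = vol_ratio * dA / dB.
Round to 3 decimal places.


Weight ratio = 1.2 * 1.01 / 1.05
= 1.154

1.154


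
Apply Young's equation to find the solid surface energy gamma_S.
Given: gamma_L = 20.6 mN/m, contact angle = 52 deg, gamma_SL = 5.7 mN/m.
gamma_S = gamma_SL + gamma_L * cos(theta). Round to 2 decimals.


theta_rad = 52 * pi/180 = 0.907571
gamma_S = 5.7 + 20.6 * cos(0.907571)
= 18.38 mN/m

18.38


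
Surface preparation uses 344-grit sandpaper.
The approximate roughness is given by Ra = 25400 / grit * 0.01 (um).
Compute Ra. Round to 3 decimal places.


Ra = 25400 / 344 * 0.01
= 254 / 344
= 0.738 um

0.738


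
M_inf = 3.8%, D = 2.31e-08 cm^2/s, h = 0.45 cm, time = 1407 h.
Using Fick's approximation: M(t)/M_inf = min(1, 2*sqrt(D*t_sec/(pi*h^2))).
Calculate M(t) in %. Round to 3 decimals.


t = 5065200 s
ratio = min(1, 2*sqrt(2.31e-08*5065200/(pi*0.2025)))
= 0.857723
M(t) = 3.8 * 0.857723 = 3.259%

3.259


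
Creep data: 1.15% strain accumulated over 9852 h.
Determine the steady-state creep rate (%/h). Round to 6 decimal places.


Rate = 1.15 / 9852 = 0.000117 %/h

0.000117


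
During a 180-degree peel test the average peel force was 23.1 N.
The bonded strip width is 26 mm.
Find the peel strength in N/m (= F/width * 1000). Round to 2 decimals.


Peel strength = F/width * 1000
= 23.1 / 26 * 1000
= 888.46 N/m

888.46


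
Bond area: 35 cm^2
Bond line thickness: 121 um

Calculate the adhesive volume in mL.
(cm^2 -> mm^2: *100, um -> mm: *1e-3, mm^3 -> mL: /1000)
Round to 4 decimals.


V = 35*100 * 121*1e-3 / 1000
= 0.4235 mL

0.4235


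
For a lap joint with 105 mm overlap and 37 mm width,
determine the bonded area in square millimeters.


Area = 105 * 37 = 3885 mm^2

3885


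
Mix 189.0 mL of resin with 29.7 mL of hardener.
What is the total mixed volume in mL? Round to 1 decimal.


Total = 189.0 + 29.7 = 218.7 mL

218.7


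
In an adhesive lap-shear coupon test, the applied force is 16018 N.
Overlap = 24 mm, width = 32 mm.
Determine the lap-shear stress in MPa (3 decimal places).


stress = F / (overlap * width)
= 16018 / (24 * 32)
= 20.857 MPa

20.857


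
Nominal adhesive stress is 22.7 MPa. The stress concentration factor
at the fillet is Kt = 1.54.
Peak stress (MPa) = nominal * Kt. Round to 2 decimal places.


Peak = 22.7 * 1.54 = 34.96 MPa

34.96


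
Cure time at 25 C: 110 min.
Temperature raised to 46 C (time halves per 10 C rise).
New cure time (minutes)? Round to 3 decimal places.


Acceleration factor = 2^(21/10) = 4.2871
New time = 110 / 4.2871 = 25.658 min

25.658


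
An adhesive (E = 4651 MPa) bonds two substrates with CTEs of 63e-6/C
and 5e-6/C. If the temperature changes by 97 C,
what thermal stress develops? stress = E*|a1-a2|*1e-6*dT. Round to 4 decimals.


Stress = 4651 * |63 - 5| * 1e-6 * 97
= 26.1665 MPa

26.1665


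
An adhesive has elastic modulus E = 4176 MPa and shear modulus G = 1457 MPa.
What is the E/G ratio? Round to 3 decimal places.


E/G = 4176 / 1457 = 2.866

2.866


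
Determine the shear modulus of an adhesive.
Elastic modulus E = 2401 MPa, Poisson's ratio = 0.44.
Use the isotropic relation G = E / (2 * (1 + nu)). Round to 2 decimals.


G = 2401 / (2*(1+0.44)) = 2401 / 2.88
= 833.68 MPa

833.68


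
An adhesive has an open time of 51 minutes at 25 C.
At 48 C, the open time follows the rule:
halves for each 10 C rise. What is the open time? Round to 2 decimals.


Factor = 2^((48-25)/10) = 4.9246
Open time = 51 / 4.9246 = 10.36 min

10.36


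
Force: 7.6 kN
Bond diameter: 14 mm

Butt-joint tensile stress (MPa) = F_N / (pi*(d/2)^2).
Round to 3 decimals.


F_N = 7.6 * 1000 = 7600.0 N
A = pi*(7.0)^2 = 153.9380 mm^2
stress = 7600.0 / 153.9380 = 49.371 MPa

49.371


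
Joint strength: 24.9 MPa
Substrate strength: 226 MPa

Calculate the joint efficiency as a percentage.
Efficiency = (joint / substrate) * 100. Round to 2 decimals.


Efficiency = (24.9 / 226) * 100 = 11.02%

11.02


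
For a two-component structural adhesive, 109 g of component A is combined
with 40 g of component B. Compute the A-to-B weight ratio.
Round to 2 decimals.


Weight ratio A:B = 109 / 40
= 2.73

2.73


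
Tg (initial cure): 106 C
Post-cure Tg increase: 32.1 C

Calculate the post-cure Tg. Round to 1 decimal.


Post-cure Tg = 106 + 32.1 = 138.1 C

138.1


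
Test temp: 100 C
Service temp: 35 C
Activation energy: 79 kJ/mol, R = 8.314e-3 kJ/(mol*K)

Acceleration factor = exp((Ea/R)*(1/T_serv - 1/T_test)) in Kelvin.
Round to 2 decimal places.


AF = exp((79/0.008314)*(1/308.15 - 1/373.15))
= 215.16

215.16


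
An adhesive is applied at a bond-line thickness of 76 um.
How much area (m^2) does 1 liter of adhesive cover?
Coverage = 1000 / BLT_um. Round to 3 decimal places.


Coverage = 1000 / 76 = 13.158 m^2

13.158


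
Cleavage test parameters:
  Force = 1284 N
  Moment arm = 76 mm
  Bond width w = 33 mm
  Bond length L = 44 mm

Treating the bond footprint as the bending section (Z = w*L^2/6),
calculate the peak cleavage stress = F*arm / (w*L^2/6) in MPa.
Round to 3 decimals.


M = 1284 * 76 = 97584 N*mm
Z = 33 * 44^2 / 6 = 63888 / 6 mm^3
sigma = M / Z = 6 * 97584 / 63888 = 585504 / 63888
= 9.165 MPa

9.165


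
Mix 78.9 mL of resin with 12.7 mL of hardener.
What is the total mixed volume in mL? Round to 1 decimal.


Total = 78.9 + 12.7 = 91.6 mL

91.6


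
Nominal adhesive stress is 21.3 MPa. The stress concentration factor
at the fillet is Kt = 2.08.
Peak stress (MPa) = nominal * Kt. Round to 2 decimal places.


Peak = 21.3 * 2.08 = 44.30 MPa

44.30


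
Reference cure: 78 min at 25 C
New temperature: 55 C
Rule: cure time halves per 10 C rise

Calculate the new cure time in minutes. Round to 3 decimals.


factor = 2^((55-25)/10) = 8.0000
t_new = 78 / 8.0000 = 9.750 min

9.750


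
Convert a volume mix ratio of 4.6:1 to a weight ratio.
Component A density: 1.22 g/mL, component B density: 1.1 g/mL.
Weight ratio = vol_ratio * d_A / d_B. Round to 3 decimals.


= 4.6 * 1.22 / 1.1 = 5.102

5.102


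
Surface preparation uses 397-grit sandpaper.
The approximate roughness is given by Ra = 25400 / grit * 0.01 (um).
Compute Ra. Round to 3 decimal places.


Ra = 25400 / 397 * 0.01
= 254 / 397
= 0.640 um

0.640


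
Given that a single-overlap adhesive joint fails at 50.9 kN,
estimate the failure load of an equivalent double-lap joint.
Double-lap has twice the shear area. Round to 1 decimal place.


Double-lap factor = 2
Expected load = 50.9 * 2 = 101.8 kN

101.8


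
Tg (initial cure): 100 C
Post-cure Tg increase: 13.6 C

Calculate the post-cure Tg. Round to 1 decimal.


Post-cure Tg = 100 + 13.6 = 113.6 C

113.6


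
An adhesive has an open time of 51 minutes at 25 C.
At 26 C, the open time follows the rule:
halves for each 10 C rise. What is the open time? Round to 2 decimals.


Factor = 2^((26-25)/10) = 1.0718
Open time = 51 / 1.0718 = 47.58 min

47.58


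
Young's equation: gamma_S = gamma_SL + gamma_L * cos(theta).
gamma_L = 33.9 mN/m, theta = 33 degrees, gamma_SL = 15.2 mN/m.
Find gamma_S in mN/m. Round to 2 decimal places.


cos(33 deg) = 0.838671
gamma_S = 15.2 + 33.9 * 0.838671
= 43.63 mN/m

43.63


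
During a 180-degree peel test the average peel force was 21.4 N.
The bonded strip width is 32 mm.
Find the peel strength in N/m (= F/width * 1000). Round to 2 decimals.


Peel strength = F/width * 1000
= 21.4 / 32 * 1000
= 668.75 N/m

668.75


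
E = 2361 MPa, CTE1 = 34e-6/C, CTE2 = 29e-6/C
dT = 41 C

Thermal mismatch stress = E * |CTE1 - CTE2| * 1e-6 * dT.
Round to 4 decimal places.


= 2361 * 5e-6 * 41
= 0.4840 MPa

0.4840


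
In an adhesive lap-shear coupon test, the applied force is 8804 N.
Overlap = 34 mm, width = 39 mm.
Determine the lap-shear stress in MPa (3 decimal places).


stress = F / (overlap * width)
= 8804 / (34 * 39)
= 6.640 MPa

6.640


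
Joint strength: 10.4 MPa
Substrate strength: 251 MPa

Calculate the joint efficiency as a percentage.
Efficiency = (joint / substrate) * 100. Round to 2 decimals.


Efficiency = (10.4 / 251) * 100 = 4.14%

4.14


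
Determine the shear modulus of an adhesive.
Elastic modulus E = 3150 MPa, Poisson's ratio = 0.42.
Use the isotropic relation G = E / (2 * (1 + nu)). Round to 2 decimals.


G = 3150 / (2*(1+0.42)) = 3150 / 2.84
= 1109.15 MPa

1109.15


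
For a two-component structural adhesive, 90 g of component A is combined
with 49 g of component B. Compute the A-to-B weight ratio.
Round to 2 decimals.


Weight ratio A:B = 90 / 49
= 1.84

1.84


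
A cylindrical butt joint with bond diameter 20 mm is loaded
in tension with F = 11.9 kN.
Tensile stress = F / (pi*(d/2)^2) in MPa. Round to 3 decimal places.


Area = pi * (20/2)^2 = 314.1593 mm^2
Stress = 11.9*1000 / 314.1593
= 37.879 MPa

37.879


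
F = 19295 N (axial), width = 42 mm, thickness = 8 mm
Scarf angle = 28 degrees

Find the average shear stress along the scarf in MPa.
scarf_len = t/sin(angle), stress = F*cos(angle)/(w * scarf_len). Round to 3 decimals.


scarf_len = 8/sin(28 deg) = 17.0404
cos(28 deg) = 0.882948
stress = 19295*0.882948/(42*17.0404) = 23.804 MPa

23.804


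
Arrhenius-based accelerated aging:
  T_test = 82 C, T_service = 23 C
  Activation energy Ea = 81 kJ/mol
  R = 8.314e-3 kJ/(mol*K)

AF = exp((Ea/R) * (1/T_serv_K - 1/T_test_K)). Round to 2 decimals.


T_test_K = 355.15, T_serv_K = 296.15
AF = exp((81/8.314e-3) * (1/296.15 - 1/355.15))
= 236.32

236.32


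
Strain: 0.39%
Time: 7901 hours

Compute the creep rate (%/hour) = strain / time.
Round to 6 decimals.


Creep rate = 0.39 / 7901
= 0.000049 %/h

0.000049


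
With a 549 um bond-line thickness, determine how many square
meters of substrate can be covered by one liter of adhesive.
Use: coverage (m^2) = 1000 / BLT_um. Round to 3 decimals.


Coverage = 1000 / 549 = 1.821 m^2

1.821


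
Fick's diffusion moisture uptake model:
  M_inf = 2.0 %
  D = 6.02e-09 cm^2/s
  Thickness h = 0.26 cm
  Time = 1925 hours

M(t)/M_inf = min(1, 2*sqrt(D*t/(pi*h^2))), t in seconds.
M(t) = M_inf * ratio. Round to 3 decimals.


t_sec = 1925 * 3600 = 6930000
ratio = 2*sqrt(6.02e-09*6930000/(pi*0.26^2))
= min(1, 0.886434)
= 0.886434
M(t) = 2.0 * 0.886434 = 1.773 %

1.773


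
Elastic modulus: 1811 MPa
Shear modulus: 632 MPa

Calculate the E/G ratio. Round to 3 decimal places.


E / G = 1811 / 632 = 2.866

2.866


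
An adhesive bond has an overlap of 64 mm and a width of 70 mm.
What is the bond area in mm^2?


Bond area = overlap * width
= 64 * 70
= 4480 mm^2

4480


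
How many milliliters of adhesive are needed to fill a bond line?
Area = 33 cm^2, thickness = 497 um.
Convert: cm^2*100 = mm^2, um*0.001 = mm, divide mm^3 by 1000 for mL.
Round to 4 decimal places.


= (33 * 100) * (497 * 0.001) / 1000
= 1.6401 mL

1.6401


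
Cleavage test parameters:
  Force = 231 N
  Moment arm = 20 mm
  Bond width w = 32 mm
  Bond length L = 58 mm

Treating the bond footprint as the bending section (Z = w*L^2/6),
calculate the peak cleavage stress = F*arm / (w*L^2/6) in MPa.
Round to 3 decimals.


M = 231 * 20 = 4620 N*mm
Z = 32 * 58^2 / 6 = 107648 / 6 mm^3
sigma = M / Z = 6 * 4620 / 107648 = 27720 / 107648
= 0.258 MPa

0.258


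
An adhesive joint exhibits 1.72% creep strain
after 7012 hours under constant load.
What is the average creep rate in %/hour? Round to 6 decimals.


Creep rate = strain / time
= 1.72 / 7012
= 0.000245 %/h

0.000245


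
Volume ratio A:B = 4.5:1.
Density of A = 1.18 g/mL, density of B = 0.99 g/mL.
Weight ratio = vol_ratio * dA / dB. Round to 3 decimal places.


Wt ratio = 4.5 * 1.18 / 0.99
= 5.364

5.364


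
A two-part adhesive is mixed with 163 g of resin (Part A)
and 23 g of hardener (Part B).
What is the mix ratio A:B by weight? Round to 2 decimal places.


Mix ratio = mass_A / mass_B
= 163 / 23
= 7.09

7.09


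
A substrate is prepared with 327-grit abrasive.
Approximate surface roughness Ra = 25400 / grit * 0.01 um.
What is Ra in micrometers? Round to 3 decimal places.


Ra = 25400 / 327 * 0.01 = 0.777 um

0.777


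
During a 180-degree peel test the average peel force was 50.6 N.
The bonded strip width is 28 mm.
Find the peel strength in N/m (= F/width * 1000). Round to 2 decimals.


Peel strength = F/width * 1000
= 50.6 / 28 * 1000
= 1807.14 N/m

1807.14


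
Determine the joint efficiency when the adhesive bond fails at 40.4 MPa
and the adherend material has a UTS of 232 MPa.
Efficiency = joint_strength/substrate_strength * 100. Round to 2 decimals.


Joint efficiency = 40.4 / 232 * 100
= 17.41%

17.41


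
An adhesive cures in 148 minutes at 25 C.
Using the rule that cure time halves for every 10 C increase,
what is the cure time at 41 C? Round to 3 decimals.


Factor = 2^((41 - 25) / 10) = 3.0314
Cure time = 148 / 3.0314
= 48.822 minutes

48.822


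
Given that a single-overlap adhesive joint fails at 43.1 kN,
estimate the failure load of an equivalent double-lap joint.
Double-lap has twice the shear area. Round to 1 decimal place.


Double-lap factor = 2
Expected load = 43.1 * 2 = 86.2 kN

86.2


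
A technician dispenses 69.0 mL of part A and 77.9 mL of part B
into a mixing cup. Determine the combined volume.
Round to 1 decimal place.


Combined volume = 69.0 + 77.9
= 146.9 mL

146.9


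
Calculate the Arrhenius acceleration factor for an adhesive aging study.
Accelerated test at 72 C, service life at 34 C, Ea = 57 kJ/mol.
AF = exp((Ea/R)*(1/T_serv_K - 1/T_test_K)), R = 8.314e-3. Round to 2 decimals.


T_test = 345.15 K, T_serv = 307.15 K
Ea/R = 57 / 0.008314 = 6855.91
AF = exp(6855.91 * (1/307.15 - 1/345.15))
= 11.68

11.68


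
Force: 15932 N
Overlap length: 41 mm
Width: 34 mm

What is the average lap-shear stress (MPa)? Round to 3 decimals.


Average shear stress = F / (overlap * width)
= 15932 / (41 * 34)
= 11.429 MPa

11.429


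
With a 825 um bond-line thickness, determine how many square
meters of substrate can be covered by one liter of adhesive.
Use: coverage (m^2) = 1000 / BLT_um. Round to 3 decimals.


Coverage = 1000 / 825 = 1.212 m^2

1.212


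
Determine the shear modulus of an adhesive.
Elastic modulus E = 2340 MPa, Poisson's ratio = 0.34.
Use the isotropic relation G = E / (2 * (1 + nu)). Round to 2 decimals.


G = 2340 / (2*(1+0.34)) = 2340 / 2.68
= 873.13 MPa

873.13


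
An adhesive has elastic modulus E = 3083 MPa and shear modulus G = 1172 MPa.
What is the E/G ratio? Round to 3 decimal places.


E/G = 3083 / 1172 = 2.631

2.631


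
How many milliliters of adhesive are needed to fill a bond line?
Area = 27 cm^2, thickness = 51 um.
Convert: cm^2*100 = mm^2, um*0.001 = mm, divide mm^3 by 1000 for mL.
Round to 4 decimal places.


= (27 * 100) * (51 * 0.001) / 1000
= 0.1377 mL

0.1377


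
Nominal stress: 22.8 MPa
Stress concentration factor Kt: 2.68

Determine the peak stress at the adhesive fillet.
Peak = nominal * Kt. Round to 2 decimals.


Peak stress = 22.8 * 2.68
= 61.10 MPa

61.10


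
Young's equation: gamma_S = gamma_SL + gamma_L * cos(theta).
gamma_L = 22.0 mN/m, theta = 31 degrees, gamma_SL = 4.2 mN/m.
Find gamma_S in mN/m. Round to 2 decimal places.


cos(31 deg) = 0.857167
gamma_S = 4.2 + 22.0 * 0.857167
= 23.06 mN/m

23.06


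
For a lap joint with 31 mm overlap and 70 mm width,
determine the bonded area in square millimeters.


Area = 31 * 70 = 2170 mm^2

2170


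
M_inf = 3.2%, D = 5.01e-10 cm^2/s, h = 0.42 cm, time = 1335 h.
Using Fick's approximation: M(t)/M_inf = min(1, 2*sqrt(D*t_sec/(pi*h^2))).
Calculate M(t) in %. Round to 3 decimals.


t = 4806000 s
ratio = min(1, 2*sqrt(5.01e-10*4806000/(pi*0.1764)))
= 0.131831
M(t) = 3.2 * 0.131831 = 0.422%

0.422


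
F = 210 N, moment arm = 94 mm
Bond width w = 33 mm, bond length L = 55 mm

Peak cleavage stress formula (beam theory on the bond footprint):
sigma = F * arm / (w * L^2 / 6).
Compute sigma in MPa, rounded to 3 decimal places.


sigma = (210 * 94) / (33 * 3025 / 6)
= 19740 * 6 / 99825
= 118440 / 99825
= 1.186 MPa

1.186


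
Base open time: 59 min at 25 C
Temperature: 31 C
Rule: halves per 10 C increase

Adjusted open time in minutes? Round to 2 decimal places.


Acceleration = 2^((31-25)/10) = 1.5157
Open time = 59 / 1.5157 = 38.93 min

38.93


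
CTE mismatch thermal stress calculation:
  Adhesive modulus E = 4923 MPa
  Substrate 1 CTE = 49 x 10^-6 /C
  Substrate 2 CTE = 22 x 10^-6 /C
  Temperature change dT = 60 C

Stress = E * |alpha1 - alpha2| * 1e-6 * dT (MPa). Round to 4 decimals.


delta_alpha = |49 - 22| = 27 x 10^-6/C
Stress = 4923 * 27e-6 * 60
= 7.9753 MPa

7.9753


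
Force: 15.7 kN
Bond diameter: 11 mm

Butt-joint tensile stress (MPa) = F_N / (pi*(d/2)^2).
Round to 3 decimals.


F_N = 15.7 * 1000 = 15700.0 N
A = pi*(5.5)^2 = 95.0332 mm^2
stress = 15700.0 / 95.0332 = 165.205 MPa

165.205


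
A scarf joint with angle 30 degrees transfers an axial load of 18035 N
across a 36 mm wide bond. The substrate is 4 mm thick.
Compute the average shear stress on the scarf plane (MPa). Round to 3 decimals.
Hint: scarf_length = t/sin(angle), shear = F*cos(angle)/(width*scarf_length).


scarf_length = 4 / sin(30 deg) = 8.0000 mm
cos(30 deg) = 0.866025
shear stress = 18035 * 0.866025 / (36 * 8.0000)
= 54.232 MPa

54.232


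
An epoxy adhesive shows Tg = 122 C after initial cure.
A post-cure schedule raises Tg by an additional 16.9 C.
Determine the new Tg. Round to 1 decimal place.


New Tg = 122 + 16.9
= 138.9 C

138.9


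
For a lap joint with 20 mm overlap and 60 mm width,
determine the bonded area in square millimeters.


Area = 20 * 60 = 1200 mm^2

1200


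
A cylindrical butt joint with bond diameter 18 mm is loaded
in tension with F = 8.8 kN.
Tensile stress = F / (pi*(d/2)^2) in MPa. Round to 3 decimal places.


Area = pi * (18/2)^2 = 254.4690 mm^2
Stress = 8.8*1000 / 254.4690
= 34.582 MPa

34.582


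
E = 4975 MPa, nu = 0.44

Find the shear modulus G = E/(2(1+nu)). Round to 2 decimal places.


G = 4975 / (2 * 1.44)
= 1727.43 MPa

1727.43


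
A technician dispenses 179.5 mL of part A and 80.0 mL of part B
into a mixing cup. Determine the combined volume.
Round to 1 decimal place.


Combined volume = 179.5 + 80.0
= 259.5 mL

259.5


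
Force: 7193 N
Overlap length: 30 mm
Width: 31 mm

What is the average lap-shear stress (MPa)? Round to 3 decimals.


Average shear stress = F / (overlap * width)
= 7193 / (30 * 31)
= 7.734 MPa

7.734


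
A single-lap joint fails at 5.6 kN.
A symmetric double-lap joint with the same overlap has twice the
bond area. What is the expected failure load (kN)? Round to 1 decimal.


Double-lap load = 2 * 5.6 = 11.2 kN

11.2


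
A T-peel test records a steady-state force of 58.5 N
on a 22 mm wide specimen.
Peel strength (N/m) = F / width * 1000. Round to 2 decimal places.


Peel strength = 58.5 / 22 * 1000
= 2659.09 N/m

2659.09


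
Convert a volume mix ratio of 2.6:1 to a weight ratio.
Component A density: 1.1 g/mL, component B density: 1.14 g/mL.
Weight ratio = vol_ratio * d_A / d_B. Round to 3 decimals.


= 2.6 * 1.1 / 1.14 = 2.509

2.509


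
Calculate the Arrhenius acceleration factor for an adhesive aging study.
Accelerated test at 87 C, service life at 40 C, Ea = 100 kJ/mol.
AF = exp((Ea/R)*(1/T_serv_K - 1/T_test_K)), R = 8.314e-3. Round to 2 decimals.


T_test = 360.15 K, T_serv = 313.15 K
Ea/R = 100 / 0.008314 = 12027.90
AF = exp(12027.90 * (1/313.15 - 1/360.15))
= 150.28

150.28


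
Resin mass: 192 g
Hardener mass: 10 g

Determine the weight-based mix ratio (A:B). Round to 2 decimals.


Ratio = 192 / 10 = 19.20

19.20


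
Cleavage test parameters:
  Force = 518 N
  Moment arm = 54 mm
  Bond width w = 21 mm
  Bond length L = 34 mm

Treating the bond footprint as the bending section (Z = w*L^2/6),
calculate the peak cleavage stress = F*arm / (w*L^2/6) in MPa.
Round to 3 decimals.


M = 518 * 54 = 27972 N*mm
Z = 21 * 34^2 / 6 = 24276 / 6 mm^3
sigma = M / Z = 6 * 27972 / 24276 = 167832 / 24276
= 6.913 MPa

6.913


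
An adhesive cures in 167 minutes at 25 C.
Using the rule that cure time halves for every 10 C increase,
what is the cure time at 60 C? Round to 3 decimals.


Factor = 2^((60 - 25) / 10) = 11.3137
Cure time = 167 / 11.3137
= 14.761 minutes

14.761


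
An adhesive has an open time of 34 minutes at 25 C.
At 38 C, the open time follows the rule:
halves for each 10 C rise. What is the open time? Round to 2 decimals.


Factor = 2^((38-25)/10) = 2.4623
Open time = 34 / 2.4623 = 13.81 min

13.81


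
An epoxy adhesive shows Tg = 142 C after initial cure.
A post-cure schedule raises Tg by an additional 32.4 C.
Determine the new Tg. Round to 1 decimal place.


New Tg = 142 + 32.4
= 174.4 C

174.4


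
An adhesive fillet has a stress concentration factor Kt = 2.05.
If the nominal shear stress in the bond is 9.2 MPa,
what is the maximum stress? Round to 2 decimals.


Max stress = 9.2 * 2.05 = 18.86 MPa

18.86


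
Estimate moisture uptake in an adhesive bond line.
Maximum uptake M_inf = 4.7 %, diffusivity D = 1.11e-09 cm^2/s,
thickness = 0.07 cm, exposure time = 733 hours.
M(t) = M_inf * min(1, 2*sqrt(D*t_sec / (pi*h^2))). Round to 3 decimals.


Convert time: 733 h = 2638800 s
ratio = min(1, 2*sqrt(1.11e-09*2638800/(pi*0.07^2)))
= 0.872412
M(t) = 4.7 * 0.872412 = 4.100%

4.100


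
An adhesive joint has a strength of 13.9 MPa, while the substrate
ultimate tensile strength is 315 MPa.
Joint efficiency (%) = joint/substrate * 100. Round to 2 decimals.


Efficiency = 13.9 / 315 * 100
= 4.41%

4.41


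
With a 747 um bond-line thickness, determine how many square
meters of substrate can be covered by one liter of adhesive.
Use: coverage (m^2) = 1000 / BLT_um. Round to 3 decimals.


Coverage = 1000 / 747 = 1.339 m^2

1.339


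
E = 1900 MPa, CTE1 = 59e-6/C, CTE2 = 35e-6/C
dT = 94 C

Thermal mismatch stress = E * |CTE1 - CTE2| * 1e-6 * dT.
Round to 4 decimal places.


= 1900 * 24e-6 * 94
= 4.2864 MPa

4.2864


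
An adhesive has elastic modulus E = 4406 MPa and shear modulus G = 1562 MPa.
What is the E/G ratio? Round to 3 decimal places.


E/G = 4406 / 1562 = 2.821

2.821


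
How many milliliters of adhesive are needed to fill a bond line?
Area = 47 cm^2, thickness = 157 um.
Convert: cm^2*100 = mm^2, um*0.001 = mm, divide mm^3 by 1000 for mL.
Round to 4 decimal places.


= (47 * 100) * (157 * 0.001) / 1000
= 0.7379 mL

0.7379


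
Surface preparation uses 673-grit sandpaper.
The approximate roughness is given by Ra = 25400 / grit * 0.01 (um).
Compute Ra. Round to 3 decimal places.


Ra = 25400 / 673 * 0.01
= 254 / 673
= 0.377 um

0.377


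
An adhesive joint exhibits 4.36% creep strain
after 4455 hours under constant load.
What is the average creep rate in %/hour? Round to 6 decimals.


Creep rate = strain / time
= 4.36 / 4455
= 0.000979 %/h

0.000979


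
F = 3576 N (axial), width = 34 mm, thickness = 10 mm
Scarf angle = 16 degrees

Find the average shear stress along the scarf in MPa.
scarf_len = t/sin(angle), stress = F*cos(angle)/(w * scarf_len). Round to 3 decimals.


scarf_len = 10/sin(16 deg) = 36.2796
cos(16 deg) = 0.961262
stress = 3576*0.961262/(34*36.2796) = 2.787 MPa

2.787


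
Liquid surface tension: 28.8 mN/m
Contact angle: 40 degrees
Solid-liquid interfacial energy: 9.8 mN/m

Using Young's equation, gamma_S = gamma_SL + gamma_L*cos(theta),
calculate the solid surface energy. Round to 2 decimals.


gamma_S = 9.8 + 28.8 * cos(40)
= 31.86 mN/m

31.86


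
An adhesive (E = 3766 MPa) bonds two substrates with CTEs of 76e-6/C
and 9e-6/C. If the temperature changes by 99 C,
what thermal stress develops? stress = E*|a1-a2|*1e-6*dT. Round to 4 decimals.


Stress = 3766 * |76 - 9| * 1e-6 * 99
= 24.9799 MPa

24.9799


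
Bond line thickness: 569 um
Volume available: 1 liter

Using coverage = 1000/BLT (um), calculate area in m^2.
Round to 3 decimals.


1 L = 1e6 mm^3, thickness = 569 um = 0.569 mm
Area = 1e6 / 0.569 mm^2 = (1e6 / 0.569) / 1e6 m^2 = 1000 / 569 m^2
= 1.757 m^2

1.757


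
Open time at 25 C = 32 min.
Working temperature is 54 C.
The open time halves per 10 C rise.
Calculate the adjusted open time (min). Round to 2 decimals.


factor = 2^((54 - 25) / 10) = 7.4643
ot = 32 / 7.4643 = 4.29 min

4.29


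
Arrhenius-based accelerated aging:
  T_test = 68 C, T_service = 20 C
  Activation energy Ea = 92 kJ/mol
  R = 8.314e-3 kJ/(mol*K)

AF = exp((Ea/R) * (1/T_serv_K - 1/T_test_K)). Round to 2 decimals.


T_test_K = 341.15, T_serv_K = 293.15
AF = exp((92/8.314e-3) * (1/293.15 - 1/341.15))
= 202.57

202.57


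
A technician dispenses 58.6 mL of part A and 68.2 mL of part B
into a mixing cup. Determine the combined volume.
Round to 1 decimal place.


Combined volume = 58.6 + 68.2
= 126.8 mL

126.8


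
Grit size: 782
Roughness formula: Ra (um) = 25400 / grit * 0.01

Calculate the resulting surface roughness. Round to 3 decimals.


Ra = 25400 / 782 * 0.01
= 0.325 um

0.325


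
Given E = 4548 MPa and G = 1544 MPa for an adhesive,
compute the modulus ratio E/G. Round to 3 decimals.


E/G ratio = 4548 / 1544 = 2.946

2.946


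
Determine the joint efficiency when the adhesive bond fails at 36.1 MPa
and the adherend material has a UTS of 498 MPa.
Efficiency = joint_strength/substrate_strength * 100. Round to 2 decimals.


Joint efficiency = 36.1 / 498 * 100
= 7.25%

7.25


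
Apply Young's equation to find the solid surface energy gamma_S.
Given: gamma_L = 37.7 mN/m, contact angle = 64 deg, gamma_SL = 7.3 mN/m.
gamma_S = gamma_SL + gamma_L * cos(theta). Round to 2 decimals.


theta_rad = 64 * pi/180 = 1.117011
gamma_S = 7.3 + 37.7 * cos(1.117011)
= 23.83 mN/m

23.83


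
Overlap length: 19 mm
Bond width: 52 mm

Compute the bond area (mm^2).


Bond area = 19 * 52 = 988 mm^2

988


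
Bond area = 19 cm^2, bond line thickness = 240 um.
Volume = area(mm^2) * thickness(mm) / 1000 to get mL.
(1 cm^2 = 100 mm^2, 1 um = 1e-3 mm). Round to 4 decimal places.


area_mm2 = 19 * 100 = 1900
blt_mm = 240 * 1e-3 = 0.24
vol_mm3 = 1900 * 0.24 = 456.0
vol_mL = 456.0 / 1000 = 0.4560 mL

0.4560


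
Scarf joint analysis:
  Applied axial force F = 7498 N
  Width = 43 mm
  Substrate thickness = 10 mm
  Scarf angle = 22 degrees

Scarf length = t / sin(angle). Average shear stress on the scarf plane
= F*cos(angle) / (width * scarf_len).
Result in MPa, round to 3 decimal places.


Scarf length = 10 / sin(22 deg) = 26.6947 mm
cos(22 deg) = 0.927184
Shear = 7498 * 0.927184 / (43 * 26.6947)
= 6.056 MPa

6.056


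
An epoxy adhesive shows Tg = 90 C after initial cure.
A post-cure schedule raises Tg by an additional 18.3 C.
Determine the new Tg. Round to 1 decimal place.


New Tg = 90 + 18.3
= 108.3 C

108.3


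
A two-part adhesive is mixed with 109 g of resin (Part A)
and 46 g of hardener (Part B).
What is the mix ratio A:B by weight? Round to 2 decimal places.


Mix ratio = mass_A / mass_B
= 109 / 46
= 2.37

2.37


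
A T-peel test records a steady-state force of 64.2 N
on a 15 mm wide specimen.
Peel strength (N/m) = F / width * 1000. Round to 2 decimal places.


Peel strength = 64.2 / 15 * 1000
= 4280.00 N/m

4280.00


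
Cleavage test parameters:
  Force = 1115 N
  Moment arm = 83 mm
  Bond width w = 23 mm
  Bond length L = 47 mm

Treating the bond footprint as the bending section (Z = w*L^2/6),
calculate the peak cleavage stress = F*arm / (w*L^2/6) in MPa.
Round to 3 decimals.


M = 1115 * 83 = 92545 N*mm
Z = 23 * 47^2 / 6 = 50807 / 6 mm^3
sigma = M / Z = 6 * 92545 / 50807 = 555270 / 50807
= 10.929 MPa

10.929


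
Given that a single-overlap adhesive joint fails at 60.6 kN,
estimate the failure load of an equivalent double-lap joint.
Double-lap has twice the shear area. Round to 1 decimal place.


Double-lap factor = 2
Expected load = 60.6 * 2 = 121.2 kN

121.2


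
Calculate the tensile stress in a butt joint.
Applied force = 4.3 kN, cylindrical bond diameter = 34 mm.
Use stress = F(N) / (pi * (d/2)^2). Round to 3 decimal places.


A = pi * 17.0^2 = 907.9203 mm^2
sigma = 4300.0 / 907.9203 = 4.736 MPa

4.736


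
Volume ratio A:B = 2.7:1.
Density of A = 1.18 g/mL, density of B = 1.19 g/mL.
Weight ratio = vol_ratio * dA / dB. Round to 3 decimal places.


Wt ratio = 2.7 * 1.18 / 1.19
= 2.677

2.677


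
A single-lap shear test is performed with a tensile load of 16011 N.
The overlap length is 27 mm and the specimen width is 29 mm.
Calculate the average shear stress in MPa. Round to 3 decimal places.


Shear stress = F / (overlap * width)
= 16011 / (27 * 29)
= 16011 / 783
= 20.448 MPa

20.448


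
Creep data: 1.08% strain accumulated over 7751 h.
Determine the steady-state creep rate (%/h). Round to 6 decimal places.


Rate = 1.08 / 7751 = 0.000139 %/h

0.000139


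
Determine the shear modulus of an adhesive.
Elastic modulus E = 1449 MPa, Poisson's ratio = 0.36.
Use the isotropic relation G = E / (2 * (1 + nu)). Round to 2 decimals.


G = 1449 / (2*(1+0.36)) = 1449 / 2.72
= 532.72 MPa

532.72


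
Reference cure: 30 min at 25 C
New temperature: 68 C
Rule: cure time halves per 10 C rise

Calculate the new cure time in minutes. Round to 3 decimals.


factor = 2^((68-25)/10) = 19.6983
t_new = 30 / 19.6983 = 1.523 min

1.523


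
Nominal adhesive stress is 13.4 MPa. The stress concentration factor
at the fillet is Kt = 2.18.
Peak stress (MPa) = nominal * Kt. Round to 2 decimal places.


Peak = 13.4 * 2.18 = 29.21 MPa

29.21


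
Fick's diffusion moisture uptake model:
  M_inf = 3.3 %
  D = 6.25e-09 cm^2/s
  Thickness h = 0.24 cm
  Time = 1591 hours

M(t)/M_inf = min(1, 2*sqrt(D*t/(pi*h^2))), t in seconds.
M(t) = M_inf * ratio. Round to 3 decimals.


t_sec = 1591 * 3600 = 5727600
ratio = 2*sqrt(6.25e-09*5727600/(pi*0.24^2))
= min(1, 0.889550)
= 0.889550
M(t) = 3.3 * 0.889550 = 2.936 %

2.936


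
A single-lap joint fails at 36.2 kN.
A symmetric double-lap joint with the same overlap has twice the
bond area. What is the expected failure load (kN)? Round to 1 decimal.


Double-lap load = 2 * 36.2 = 72.4 kN

72.4


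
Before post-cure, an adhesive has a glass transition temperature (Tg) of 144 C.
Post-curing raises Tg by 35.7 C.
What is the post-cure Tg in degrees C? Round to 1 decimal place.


Tg_post = Tg_base + delta_Tg
= 144 + 35.7
= 179.7 C

179.7


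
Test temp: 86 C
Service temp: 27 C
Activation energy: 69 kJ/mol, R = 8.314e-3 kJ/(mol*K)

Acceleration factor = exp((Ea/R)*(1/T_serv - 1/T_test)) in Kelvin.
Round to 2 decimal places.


AF = exp((69/0.008314)*(1/300.15 - 1/359.15))
= 93.91

93.91


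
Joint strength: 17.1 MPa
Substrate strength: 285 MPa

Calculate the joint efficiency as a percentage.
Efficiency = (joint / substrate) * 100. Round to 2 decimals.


Efficiency = (17.1 / 285) * 100 = 6.00%

6.00


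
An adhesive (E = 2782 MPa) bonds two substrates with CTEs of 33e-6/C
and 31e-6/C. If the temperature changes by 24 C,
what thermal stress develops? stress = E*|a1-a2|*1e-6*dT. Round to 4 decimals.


Stress = 2782 * |33 - 31| * 1e-6 * 24
= 0.1335 MPa

0.1335
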